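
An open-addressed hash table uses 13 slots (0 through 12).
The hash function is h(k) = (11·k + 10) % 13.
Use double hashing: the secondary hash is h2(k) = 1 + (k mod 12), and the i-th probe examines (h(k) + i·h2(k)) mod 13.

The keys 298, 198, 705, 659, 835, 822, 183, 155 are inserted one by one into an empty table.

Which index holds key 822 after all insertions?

298: h=12 -> slot 12
198: h=4 -> slot 4
705: h=4, h2=10, probe 4,1 -> slot 1
659: h=5 -> slot 5
835: h=4, h2=8, probe 4,12,7 -> slot 7
822: h=4, h2=7, probe 4,11 -> slot 11
183: h=8 -> slot 8
155: h=12, h2=12, probe 12,11,10 -> slot 10
Table: [-, 705, -, -, 198, 659, -, 835, 183, -, 155, 822, 298]

11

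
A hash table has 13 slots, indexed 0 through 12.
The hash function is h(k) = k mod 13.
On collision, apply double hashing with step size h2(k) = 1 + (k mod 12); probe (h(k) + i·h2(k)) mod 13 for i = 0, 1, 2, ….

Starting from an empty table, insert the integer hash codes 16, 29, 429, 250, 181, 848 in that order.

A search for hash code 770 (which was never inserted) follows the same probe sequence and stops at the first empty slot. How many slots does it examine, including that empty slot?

16 hashes to 3; slot 3 is free → place at 3.
29 hashes to 3, h2=6; 3 taken → place at 9.
429 hashes to 0; slot 0 is free → place at 0.
250 hashes to 3, h2=11; 3 taken → place at 1.
181 hashes to 12; slot 12 is free → place at 12.
848 hashes to 3, h2=9; 3,12 taken → place at 8.
Table: [429, 250, ∅, 16, ∅, ∅, ∅, ∅, 848, 29, ∅, ∅, 181]
Lookup 770: h=3, h2=3, probe 3,6 → slot 6 empty, not found.

2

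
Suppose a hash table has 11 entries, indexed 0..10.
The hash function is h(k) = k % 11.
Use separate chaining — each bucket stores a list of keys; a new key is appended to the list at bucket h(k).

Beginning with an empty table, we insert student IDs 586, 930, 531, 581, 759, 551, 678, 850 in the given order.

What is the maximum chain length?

Insert 586: h=3, bucket 3 empty -> new chain.
Insert 930: h=6, bucket 6 empty -> new chain.
Insert 531: h=3, bucket 3 nonempty -> append to chain.
Insert 581: h=9, bucket 9 empty -> new chain.
Insert 759: h=0, bucket 0 empty -> new chain.
Insert 551: h=1, bucket 1 empty -> new chain.
Insert 678: h=7, bucket 7 empty -> new chain.
Insert 850: h=3, bucket 3 nonempty -> append to chain.
Final buckets:
0: 759
1: 551
2: —
3: 586 -> 531 -> 850
4: —
5: —
6: 930
7: 678
8: —
9: 581
10: —

3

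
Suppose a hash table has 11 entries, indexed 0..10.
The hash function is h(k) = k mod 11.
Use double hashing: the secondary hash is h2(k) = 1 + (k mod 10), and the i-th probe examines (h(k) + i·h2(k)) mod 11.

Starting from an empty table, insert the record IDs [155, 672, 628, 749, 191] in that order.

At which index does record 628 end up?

10

Insert 155: h=1, slot 1 empty -> index 1.
Insert 672: h=1, h2=3, slot 1 occupied -> index 4.
Insert 628: h=1, h2=9, slot 1 occupied -> index 10.
Insert 749: h=1, h2=10, slot 1 occupied -> index 0.
Insert 191: h=4, h2=2, slot 4 occupied -> index 6.
Table: [749, 155, ∅, ∅, 672, ∅, 191, ∅, ∅, ∅, 628]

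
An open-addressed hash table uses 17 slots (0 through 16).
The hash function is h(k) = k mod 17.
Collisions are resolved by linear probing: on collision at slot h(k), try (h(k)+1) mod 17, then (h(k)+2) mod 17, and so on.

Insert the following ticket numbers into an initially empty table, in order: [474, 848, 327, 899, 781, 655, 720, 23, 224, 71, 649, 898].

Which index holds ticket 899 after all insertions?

0

474 hashes to 15; slot 15 is free -> place at 15.
848 hashes to 15; 15 taken -> place at 16.
327 hashes to 4; slot 4 is free -> place at 4.
899 hashes to 15; 15,16 taken -> place at 0.
781 hashes to 16; 16,0 taken -> place at 1.
655 hashes to 9; slot 9 is free -> place at 9.
720 hashes to 6; slot 6 is free -> place at 6.
23 hashes to 6; 6 taken -> place at 7.
224 hashes to 3; slot 3 is free -> place at 3.
71 hashes to 3; 3,4 taken -> place at 5.
649 hashes to 3; 3,4,5,6,7 taken -> place at 8.
898 hashes to 14; slot 14 is free -> place at 14.
Table: [899, 781, ., 224, 327, 71, 720, 23, 649, 655, ., ., ., ., 898, 474, 848]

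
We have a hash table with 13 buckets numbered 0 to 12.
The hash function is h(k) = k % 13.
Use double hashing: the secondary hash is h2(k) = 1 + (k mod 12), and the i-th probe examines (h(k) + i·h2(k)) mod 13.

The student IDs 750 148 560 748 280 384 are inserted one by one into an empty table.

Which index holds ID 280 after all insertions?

750: h=9 => slot 9
148: h=5 => slot 5
560: h=1 => slot 1
748: h=7 => slot 7
280: h=7, h2=5, probe 7,12 => slot 12
384: h=7, h2=1, probe 7,8 => slot 8
Table: [., 560, ., ., ., 148, ., 748, 384, 750, ., ., 280]

12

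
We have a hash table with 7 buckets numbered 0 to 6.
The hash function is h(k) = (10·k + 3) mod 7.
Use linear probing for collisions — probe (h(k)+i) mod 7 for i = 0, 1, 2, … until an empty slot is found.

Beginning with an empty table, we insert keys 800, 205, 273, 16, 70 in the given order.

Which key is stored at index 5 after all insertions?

800 hashes to 2; slot 2 is free → place at 2.
205 hashes to 2; 2 taken → place at 3.
273 hashes to 3; 3 taken → place at 4.
16 hashes to 2; 2,3,4 taken → place at 5.
70 hashes to 3; 3,4,5 taken → place at 6.
Table: [., ., 800, 205, 273, 16, 70]

16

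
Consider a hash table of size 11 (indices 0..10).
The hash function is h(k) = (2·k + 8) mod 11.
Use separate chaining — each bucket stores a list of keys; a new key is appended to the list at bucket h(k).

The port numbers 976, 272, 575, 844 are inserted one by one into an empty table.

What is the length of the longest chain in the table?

Insert 976: h=2, bucket 2 empty -> new chain.
Insert 272: h=2, bucket 2 nonempty -> append to chain.
Insert 575: h=3, bucket 3 empty -> new chain.
Insert 844: h=2, bucket 2 nonempty -> append to chain.
Final buckets:
0: .
1: .
2: 976 -> 272 -> 844
3: 575
4: .
5: .
6: .
7: .
8: .
9: .
10: .

3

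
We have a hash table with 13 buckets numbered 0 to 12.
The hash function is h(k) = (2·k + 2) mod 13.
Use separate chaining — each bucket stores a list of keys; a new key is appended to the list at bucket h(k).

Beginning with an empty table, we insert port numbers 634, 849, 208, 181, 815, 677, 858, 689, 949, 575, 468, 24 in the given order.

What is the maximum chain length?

5

Insert 634: h=9, bucket 9 empty → new chain.
Insert 849: h=10, bucket 10 empty → new chain.
Insert 208: h=2, bucket 2 empty → new chain.
Insert 181: h=0, bucket 0 empty → new chain.
Insert 815: h=7, bucket 7 empty → new chain.
Insert 677: h=4, bucket 4 empty → new chain.
Insert 858: h=2, bucket 2 nonempty → append to chain.
Insert 689: h=2, bucket 2 nonempty → append to chain.
Insert 949: h=2, bucket 2 nonempty → append to chain.
Insert 575: h=8, bucket 8 empty → new chain.
Insert 468: h=2, bucket 2 nonempty → append to chain.
Insert 24: h=11, bucket 11 empty → new chain.
Final buckets:
0: 181
1: ∅
2: 208 -> 858 -> 689 -> 949 -> 468
3: ∅
4: 677
5: ∅
6: ∅
7: 815
8: 575
9: 634
10: 849
11: 24
12: ∅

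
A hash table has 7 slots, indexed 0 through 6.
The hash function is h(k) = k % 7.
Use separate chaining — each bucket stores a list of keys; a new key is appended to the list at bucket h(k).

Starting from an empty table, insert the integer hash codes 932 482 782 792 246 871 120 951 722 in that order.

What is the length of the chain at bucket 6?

Insert 932: h=1, bucket 1 empty → new chain.
Insert 482: h=6, bucket 6 empty → new chain.
Insert 782: h=5, bucket 5 empty → new chain.
Insert 792: h=1, bucket 1 nonempty → append to chain.
Insert 246: h=1, bucket 1 nonempty → append to chain.
Insert 871: h=3, bucket 3 empty → new chain.
Insert 120: h=1, bucket 1 nonempty → append to chain.
Insert 951: h=6, bucket 6 nonempty → append to chain.
Insert 722: h=1, bucket 1 nonempty → append to chain.
Final buckets:
0: —
1: 932 -> 792 -> 246 -> 120 -> 722
2: —
3: 871
4: —
5: 782
6: 482 -> 951

2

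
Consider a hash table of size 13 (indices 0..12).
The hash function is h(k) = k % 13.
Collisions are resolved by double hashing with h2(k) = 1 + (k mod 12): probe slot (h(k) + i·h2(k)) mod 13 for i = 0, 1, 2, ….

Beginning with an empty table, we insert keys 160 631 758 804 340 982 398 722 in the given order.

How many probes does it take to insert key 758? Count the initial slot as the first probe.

160 hashes to 4; slot 4 is free → place at 4.
631 hashes to 7; slot 7 is free → place at 7.
758 hashes to 4, h2=3; 4,7 taken → place at 10.
804 hashes to 11; slot 11 is free → place at 11.
340 hashes to 2; slot 2 is free → place at 2.
982 hashes to 7, h2=11; 7 taken → place at 5.
398 hashes to 8; slot 8 is free → place at 8.
722 hashes to 7, h2=3; 7,10 taken → place at 0.
Table: [722, ∅, 340, ∅, 160, 982, ∅, 631, 398, ∅, 758, 804, ∅]

3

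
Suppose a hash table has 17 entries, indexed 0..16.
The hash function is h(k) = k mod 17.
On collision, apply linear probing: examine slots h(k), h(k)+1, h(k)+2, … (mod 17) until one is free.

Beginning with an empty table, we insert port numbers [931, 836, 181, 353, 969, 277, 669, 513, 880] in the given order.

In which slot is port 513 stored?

4

931: h=13 → slot 13
836: h=3 → slot 3
181: h=11 → slot 11
353: h=13, probe 13,14 → slot 14
969: h=0 → slot 0
277: h=5 → slot 5
669: h=6 → slot 6
513: h=3, probe 3,4 → slot 4
880: h=13, probe 13,14,15 → slot 15
Table: [969, -, -, 836, 513, 277, 669, -, -, -, -, 181, -, 931, 353, 880, -]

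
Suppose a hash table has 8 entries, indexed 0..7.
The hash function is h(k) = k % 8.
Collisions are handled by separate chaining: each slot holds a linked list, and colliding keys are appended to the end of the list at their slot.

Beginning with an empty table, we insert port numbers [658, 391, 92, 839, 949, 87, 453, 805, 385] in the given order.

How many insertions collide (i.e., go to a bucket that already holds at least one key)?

4

658 → bucket 2
391 → bucket 7
92 → bucket 4
839 → bucket 7 (collision)
949 → bucket 5
87 → bucket 7 (collision)
453 → bucket 5 (collision)
805 → bucket 5 (collision)
385 → bucket 1
Final buckets:
0: ∅
1: 385
2: 658
3: ∅
4: 92
5: 949 -> 453 -> 805
6: ∅
7: 391 -> 839 -> 87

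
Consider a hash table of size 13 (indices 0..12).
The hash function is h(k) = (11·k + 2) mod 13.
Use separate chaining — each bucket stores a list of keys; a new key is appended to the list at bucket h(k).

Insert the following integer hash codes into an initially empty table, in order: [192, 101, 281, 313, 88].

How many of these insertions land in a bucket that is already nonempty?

2

192 → bucket 8
101 → bucket 8 (collision)
281 → bucket 12
313 → bucket 0
88 → bucket 8 (collision)
Final buckets:
0: 313
1: —
2: —
3: —
4: —
5: —
6: —
7: —
8: 192 -> 101 -> 88
9: —
10: —
11: —
12: 281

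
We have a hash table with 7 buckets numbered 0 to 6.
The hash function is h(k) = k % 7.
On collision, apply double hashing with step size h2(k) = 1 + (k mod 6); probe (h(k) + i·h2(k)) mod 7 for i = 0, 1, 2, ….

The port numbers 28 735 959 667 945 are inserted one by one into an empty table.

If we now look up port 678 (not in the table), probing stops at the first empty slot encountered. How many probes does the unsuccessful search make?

28 hashes to 0; slot 0 is free => place at 0.
735 hashes to 0, h2=4; 0 taken => place at 4.
959 hashes to 0, h2=6; 0 taken => place at 6.
667 hashes to 2; slot 2 is free => place at 2.
945 hashes to 0, h2=4; 0,4 taken => place at 1.
Table: [28, 945, 667, _, 735, _, 959]
Lookup 678: h=6, h2=1, probe 6,0,1,2,3 → slot 3 empty, not found.

5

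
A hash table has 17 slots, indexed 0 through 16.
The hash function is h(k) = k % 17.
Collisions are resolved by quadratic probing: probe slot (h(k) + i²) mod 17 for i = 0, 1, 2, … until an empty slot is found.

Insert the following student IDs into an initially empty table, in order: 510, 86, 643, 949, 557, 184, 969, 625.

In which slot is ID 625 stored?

510 hashes to 0; slot 0 is free → place at 0.
86 hashes to 1; slot 1 is free → place at 1.
643 hashes to 14; slot 14 is free → place at 14.
949 hashes to 14; 14 taken → place at 15.
557 hashes to 13; slot 13 is free → place at 13.
184 hashes to 14; 14,15,1 taken → place at 6.
969 hashes to 0; 0,1 taken → place at 4.
625 hashes to 13; 13,14,0 taken → place at 5.
Table: [510, 86, —, —, 969, 625, 184, —, —, —, —, —, —, 557, 643, 949, —]

5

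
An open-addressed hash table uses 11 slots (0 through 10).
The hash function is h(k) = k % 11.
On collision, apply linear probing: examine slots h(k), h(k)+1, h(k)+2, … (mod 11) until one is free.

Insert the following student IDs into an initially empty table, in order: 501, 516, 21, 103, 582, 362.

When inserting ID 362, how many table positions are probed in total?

501: h=6 → slot 6
516: h=10 → slot 10
21: h=10, probe 10,0 → slot 0
103: h=4 → slot 4
582: h=10, probe 10,0,1 → slot 1
362: h=10, probe 10,0,1,2 → slot 2
Table: [21, 582, 362, _, 103, _, 501, _, _, _, 516]

4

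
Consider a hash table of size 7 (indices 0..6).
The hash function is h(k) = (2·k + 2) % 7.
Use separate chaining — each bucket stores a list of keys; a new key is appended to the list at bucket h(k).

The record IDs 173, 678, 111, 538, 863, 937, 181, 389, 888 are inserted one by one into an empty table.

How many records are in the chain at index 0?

6

173 → bucket 5
678 → bucket 0
111 → bucket 0 (collision)
538 → bucket 0 (collision)
863 → bucket 6
937 → bucket 0 (collision)
181 → bucket 0 (collision)
389 → bucket 3
888 → bucket 0 (collision)
Final buckets:
0: 678 -> 111 -> 538 -> 937 -> 181 -> 888
1: —
2: —
3: 389
4: —
5: 173
6: 863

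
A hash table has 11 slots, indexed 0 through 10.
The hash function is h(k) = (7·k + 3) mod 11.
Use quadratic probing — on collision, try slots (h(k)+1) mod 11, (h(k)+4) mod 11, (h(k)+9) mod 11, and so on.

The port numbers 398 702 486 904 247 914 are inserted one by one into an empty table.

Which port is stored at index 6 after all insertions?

Insert 398: h=6, slot 6 empty -> index 6.
Insert 702: h=0, slot 0 empty -> index 0.
Insert 486: h=6, slot 6 occupied -> index 7.
Insert 904: h=6, slots 6,7 occupied -> index 10.
Insert 247: h=5, slot 5 empty -> index 5.
Insert 914: h=10, slots 10,0 occupied -> index 3.
Table: [702, _, _, 914, _, 247, 398, 486, _, _, 904]

398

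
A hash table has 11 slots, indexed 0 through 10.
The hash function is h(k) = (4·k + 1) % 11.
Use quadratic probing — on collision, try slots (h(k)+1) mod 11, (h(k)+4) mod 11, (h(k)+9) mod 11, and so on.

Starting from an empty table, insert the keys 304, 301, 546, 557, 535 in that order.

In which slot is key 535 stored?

5

304 hashes to 7; slot 7 is free -> place at 7.
301 hashes to 6; slot 6 is free -> place at 6.
546 hashes to 7; 7 taken -> place at 8.
557 hashes to 7; 7,8 taken -> place at 0.
535 hashes to 7; 7,8,0 taken -> place at 5.
Table: [557, _, _, _, _, 535, 301, 304, 546, _, _]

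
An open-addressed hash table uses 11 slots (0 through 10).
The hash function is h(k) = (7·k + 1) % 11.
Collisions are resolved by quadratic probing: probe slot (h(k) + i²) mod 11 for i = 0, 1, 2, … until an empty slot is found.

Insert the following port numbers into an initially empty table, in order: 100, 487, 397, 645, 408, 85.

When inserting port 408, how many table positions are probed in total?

3

Insert 100: h=8, slot 8 empty → index 8.
Insert 487: h=0, slot 0 empty → index 0.
Insert 397: h=8, slot 8 occupied → index 9.
Insert 645: h=6, slot 6 empty → index 6.
Insert 408: h=8, slots 8,9 occupied → index 1.
Insert 85: h=2, slot 2 empty → index 2.
Table: [487, 408, 85, —, —, —, 645, —, 100, 397, —]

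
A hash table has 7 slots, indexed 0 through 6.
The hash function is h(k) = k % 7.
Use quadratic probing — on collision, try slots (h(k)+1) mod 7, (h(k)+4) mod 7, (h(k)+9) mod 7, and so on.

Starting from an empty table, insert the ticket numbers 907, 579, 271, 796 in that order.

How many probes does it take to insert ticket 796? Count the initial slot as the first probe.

Insert 907: h=4, slot 4 empty -> index 4.
Insert 579: h=5, slot 5 empty -> index 5.
Insert 271: h=5, slot 5 occupied -> index 6.
Insert 796: h=5, slots 5,6 occupied -> index 2.
Table: [_, _, 796, _, 907, 579, 271]

3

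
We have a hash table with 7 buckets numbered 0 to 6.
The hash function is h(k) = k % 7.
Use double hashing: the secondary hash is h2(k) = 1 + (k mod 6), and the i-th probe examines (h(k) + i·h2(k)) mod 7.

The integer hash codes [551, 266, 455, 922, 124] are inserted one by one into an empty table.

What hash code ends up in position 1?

124

551: h=5 => slot 5
266: h=0 => slot 0
455: h=0, h2=6, probe 0,6 => slot 6
922: h=5, h2=5, probe 5,3 => slot 3
124: h=5, h2=5, probe 5,3,1 => slot 1
Table: [266, 124, -, 922, -, 551, 455]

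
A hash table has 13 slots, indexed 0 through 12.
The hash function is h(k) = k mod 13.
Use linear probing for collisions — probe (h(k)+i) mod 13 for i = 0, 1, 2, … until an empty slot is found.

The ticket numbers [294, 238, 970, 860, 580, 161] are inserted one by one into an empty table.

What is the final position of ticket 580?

294 hashes to 8; slot 8 is free => place at 8.
238 hashes to 4; slot 4 is free => place at 4.
970 hashes to 8; 8 taken => place at 9.
860 hashes to 2; slot 2 is free => place at 2.
580 hashes to 8; 8,9 taken => place at 10.
161 hashes to 5; slot 5 is free => place at 5.
Table: [∅, ∅, 860, ∅, 238, 161, ∅, ∅, 294, 970, 580, ∅, ∅]

10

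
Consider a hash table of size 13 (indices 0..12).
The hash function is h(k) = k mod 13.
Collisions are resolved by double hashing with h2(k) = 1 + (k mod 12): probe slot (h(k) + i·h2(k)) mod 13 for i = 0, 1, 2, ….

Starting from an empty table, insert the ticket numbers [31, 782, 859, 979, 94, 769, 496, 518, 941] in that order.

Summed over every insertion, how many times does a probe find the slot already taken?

6

31: h=5 → slot 5
782: h=2 → slot 2
859: h=1 → slot 1
979: h=4 → slot 4
94: h=3 → slot 3
769: h=2, h2=2, probe 2,4,6 → slot 6
496: h=2, h2=5, probe 2,7 → slot 7
518: h=11 → slot 11
941: h=5, h2=6, probe 5,11,4,10 → slot 10
Table: [_, 859, 782, 94, 979, 31, 769, 496, _, _, 941, 518, _]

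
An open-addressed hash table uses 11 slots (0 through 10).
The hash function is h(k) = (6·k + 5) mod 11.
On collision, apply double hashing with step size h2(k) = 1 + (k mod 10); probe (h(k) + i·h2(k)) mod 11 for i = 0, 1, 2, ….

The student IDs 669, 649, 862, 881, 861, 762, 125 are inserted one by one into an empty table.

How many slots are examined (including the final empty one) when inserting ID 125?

Insert 669: h=4, slot 4 empty => index 4.
Insert 649: h=5, slot 5 empty => index 5.
Insert 862: h=7, slot 7 empty => index 7.
Insert 881: h=0, slot 0 empty => index 0.
Insert 861: h=1, slot 1 empty => index 1.
Insert 762: h=1, h2=3, slots 1,4,7 occupied => index 10.
Insert 125: h=7, h2=6, slot 7 occupied => index 2.
Table: [881, 861, 125, —, 669, 649, —, 862, —, —, 762]

2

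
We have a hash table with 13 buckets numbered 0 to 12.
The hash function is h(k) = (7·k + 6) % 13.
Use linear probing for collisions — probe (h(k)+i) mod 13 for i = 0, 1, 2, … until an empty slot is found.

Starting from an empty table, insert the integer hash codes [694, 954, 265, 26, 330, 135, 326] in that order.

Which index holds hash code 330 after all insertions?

Insert 694: h=2, slot 2 empty => index 2.
Insert 954: h=2, slot 2 occupied => index 3.
Insert 265: h=2, slots 2,3 occupied => index 4.
Insert 26: h=6, slot 6 empty => index 6.
Insert 330: h=2, slots 2,3,4 occupied => index 5.
Insert 135: h=2, slots 2,3,4,5,6 occupied => index 7.
Insert 326: h=0, slot 0 empty => index 0.
Table: [326, ∅, 694, 954, 265, 330, 26, 135, ∅, ∅, ∅, ∅, ∅]

5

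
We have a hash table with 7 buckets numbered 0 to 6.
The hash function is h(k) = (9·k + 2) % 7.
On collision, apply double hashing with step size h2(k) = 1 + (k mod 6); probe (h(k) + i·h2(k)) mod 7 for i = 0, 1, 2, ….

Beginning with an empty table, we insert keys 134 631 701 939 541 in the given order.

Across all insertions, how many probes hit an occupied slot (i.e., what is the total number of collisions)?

134: h=4 -> slot 4
631: h=4, h2=2, probe 4,6 -> slot 6
701: h=4, h2=6, probe 4,3 -> slot 3
939: h=4, h2=4, probe 4,1 -> slot 1
541: h=6, h2=2, probe 6,1,3,5 -> slot 5
Table: [., 939, ., 701, 134, 541, 631]

6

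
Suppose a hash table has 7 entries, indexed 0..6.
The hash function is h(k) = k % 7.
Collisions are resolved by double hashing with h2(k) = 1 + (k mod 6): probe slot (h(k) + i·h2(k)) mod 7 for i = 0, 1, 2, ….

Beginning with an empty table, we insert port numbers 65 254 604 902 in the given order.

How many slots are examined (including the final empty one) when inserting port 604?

65: h=2 -> slot 2
254: h=2, h2=3, probe 2,5 -> slot 5
604: h=2, h2=5, probe 2,0 -> slot 0
902: h=6 -> slot 6
Table: [604, ., 65, ., ., 254, 902]

2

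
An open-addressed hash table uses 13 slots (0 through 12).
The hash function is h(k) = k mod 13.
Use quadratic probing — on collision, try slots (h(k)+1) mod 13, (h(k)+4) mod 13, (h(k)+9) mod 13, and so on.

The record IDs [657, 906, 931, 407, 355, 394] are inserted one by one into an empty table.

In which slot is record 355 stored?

657: h=7 -> slot 7
906: h=9 -> slot 9
931: h=8 -> slot 8
407: h=4 -> slot 4
355: h=4, probe 4,5 -> slot 5
394: h=4, probe 4,5,8,0 -> slot 0
Table: [394, _, _, _, 407, 355, _, 657, 931, 906, _, _, _]

5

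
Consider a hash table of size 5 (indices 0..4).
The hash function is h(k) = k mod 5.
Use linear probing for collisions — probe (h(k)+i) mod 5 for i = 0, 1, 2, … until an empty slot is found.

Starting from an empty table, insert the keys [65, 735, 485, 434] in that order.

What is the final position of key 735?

65: h=0 → slot 0
735: h=0, probe 0,1 → slot 1
485: h=0, probe 0,1,2 → slot 2
434: h=4 → slot 4
Table: [65, 735, 485, -, 434]

1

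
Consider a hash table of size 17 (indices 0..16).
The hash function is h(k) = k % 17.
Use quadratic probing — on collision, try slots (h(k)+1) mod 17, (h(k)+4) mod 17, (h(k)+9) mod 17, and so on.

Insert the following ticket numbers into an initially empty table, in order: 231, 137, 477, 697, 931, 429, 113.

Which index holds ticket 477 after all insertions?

231: h=10 => slot 10
137: h=1 => slot 1
477: h=1, probe 1,2 => slot 2
697: h=0 => slot 0
931: h=13 => slot 13
429: h=4 => slot 4
113: h=11 => slot 11
Table: [697, 137, 477, -, 429, -, -, -, -, -, 231, 113, -, 931, -, -, -]

2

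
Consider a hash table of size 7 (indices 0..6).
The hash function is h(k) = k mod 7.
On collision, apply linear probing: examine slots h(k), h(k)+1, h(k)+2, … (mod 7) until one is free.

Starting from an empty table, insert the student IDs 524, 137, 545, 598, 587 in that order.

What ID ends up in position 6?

524: h=6 -> slot 6
137: h=4 -> slot 4
545: h=6, probe 6,0 -> slot 0
598: h=3 -> slot 3
587: h=6, probe 6,0,1 -> slot 1
Table: [545, 587, -, 598, 137, -, 524]

524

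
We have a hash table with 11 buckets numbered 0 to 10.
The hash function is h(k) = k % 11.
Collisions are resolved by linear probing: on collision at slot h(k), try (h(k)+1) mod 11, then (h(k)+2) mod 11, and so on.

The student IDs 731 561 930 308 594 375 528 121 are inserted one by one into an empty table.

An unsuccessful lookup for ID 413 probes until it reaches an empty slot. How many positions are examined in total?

Insert 731: h=5, slot 5 empty -> index 5.
Insert 561: h=0, slot 0 empty -> index 0.
Insert 930: h=6, slot 6 empty -> index 6.
Insert 308: h=0, slot 0 occupied -> index 1.
Insert 594: h=0, slots 0,1 occupied -> index 2.
Insert 375: h=1, slots 1,2 occupied -> index 3.
Insert 528: h=0, slots 0,1,2,3 occupied -> index 4.
Insert 121: h=0, slots 0,1,2,3,4,5,6 occupied -> index 7.
Table: [561, 308, 594, 375, 528, 731, 930, 121, -, -, -]
Lookup 413: h=6, probe 6,7,8 → slot 8 empty, not found.

3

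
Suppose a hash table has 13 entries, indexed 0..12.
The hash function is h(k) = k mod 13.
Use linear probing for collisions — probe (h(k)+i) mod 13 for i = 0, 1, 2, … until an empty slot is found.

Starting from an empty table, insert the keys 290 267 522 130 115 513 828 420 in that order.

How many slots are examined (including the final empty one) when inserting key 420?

Insert 290: h=4, slot 4 empty → index 4.
Insert 267: h=7, slot 7 empty → index 7.
Insert 522: h=2, slot 2 empty → index 2.
Insert 130: h=0, slot 0 empty → index 0.
Insert 115: h=11, slot 11 empty → index 11.
Insert 513: h=6, slot 6 empty → index 6.
Insert 828: h=9, slot 9 empty → index 9.
Insert 420: h=4, slot 4 occupied → index 5.
Table: [130, —, 522, —, 290, 420, 513, 267, —, 828, —, 115, —]

2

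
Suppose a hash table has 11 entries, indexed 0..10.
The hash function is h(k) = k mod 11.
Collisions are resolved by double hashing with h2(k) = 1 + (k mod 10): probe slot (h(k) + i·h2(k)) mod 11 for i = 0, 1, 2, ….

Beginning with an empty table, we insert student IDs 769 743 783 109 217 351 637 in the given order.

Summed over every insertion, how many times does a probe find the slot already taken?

769: h=10 -> slot 10
743: h=6 -> slot 6
783: h=2 -> slot 2
109: h=10, h2=10, probe 10,9 -> slot 9
217: h=8 -> slot 8
351: h=10, h2=2, probe 10,1 -> slot 1
637: h=10, h2=8, probe 10,7 -> slot 7
Table: [—, 351, 783, —, —, —, 743, 637, 217, 109, 769]

3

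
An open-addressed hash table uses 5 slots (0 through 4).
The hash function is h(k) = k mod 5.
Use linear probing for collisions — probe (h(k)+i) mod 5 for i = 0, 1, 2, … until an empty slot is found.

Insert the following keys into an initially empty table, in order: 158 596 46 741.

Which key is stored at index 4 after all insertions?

Insert 158: h=3, slot 3 empty -> index 3.
Insert 596: h=1, slot 1 empty -> index 1.
Insert 46: h=1, slot 1 occupied -> index 2.
Insert 741: h=1, slots 1,2,3 occupied -> index 4.
Table: [-, 596, 46, 158, 741]

741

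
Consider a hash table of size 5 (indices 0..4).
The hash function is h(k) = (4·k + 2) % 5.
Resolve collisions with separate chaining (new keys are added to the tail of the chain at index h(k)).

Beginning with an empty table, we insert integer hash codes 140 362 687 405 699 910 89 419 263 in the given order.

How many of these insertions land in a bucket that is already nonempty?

140 -> bucket 2
362 -> bucket 0
687 -> bucket 0 (collision)
405 -> bucket 2 (collision)
699 -> bucket 3
910 -> bucket 2 (collision)
89 -> bucket 3 (collision)
419 -> bucket 3 (collision)
263 -> bucket 4
Final buckets:
0: 362 -> 687
1: —
2: 140 -> 405 -> 910
3: 699 -> 89 -> 419
4: 263

5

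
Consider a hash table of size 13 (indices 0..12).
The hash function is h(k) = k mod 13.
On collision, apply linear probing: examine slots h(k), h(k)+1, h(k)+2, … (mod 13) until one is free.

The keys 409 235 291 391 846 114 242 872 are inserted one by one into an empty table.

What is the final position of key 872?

409: h=6 → slot 6
235: h=1 → slot 1
291: h=5 → slot 5
391: h=1, probe 1,2 → slot 2
846: h=1, probe 1,2,3 → slot 3
114: h=10 → slot 10
242: h=8 → slot 8
872: h=1, probe 1,2,3,4 → slot 4
Table: [., 235, 391, 846, 872, 291, 409, ., 242, ., 114, ., .]

4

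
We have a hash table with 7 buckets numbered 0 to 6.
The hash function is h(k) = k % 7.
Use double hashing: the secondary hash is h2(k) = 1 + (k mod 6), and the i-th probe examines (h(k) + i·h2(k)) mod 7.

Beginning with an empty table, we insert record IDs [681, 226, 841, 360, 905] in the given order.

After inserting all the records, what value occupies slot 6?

681 hashes to 2; slot 2 is free => place at 2.
226 hashes to 2, h2=5; 2 taken => place at 0.
841 hashes to 1; slot 1 is free => place at 1.
360 hashes to 3; slot 3 is free => place at 3.
905 hashes to 2, h2=6; 2,1,0 taken => place at 6.
Table: [226, 841, 681, 360, _, _, 905]

905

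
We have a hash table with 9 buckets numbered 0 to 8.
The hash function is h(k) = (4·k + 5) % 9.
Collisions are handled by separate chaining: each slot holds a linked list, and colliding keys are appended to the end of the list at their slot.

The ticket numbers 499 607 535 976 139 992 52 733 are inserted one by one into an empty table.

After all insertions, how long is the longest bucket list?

6

499 -> bucket 3
607 -> bucket 3 (collision)
535 -> bucket 3 (collision)
976 -> bucket 3 (collision)
139 -> bucket 3 (collision)
992 -> bucket 4
52 -> bucket 6
733 -> bucket 3 (collision)
Final buckets:
0: .
1: .
2: .
3: 499 -> 607 -> 535 -> 976 -> 139 -> 733
4: 992
5: .
6: 52
7: .
8: .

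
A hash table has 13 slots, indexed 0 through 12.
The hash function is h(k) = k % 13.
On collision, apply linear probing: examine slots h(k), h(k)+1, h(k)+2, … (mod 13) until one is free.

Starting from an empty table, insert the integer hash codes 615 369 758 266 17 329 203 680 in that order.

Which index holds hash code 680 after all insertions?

11

Insert 615: h=4, slot 4 empty → index 4.
Insert 369: h=5, slot 5 empty → index 5.
Insert 758: h=4, slots 4,5 occupied → index 6.
Insert 266: h=6, slot 6 occupied → index 7.
Insert 17: h=4, slots 4,5,6,7 occupied → index 8.
Insert 329: h=4, slots 4,5,6,7,8 occupied → index 9.
Insert 203: h=8, slots 8,9 occupied → index 10.
Insert 680: h=4, slots 4,5,6,7,8,9,10 occupied → index 11.
Table: [_, _, _, _, 615, 369, 758, 266, 17, 329, 203, 680, _]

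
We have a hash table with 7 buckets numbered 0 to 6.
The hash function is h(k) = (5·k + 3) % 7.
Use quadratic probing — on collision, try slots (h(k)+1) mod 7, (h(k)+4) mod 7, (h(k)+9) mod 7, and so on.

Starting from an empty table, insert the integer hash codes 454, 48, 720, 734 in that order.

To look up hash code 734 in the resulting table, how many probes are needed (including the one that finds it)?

454 hashes to 5; slot 5 is free -> place at 5.
48 hashes to 5; 5 taken -> place at 6.
720 hashes to 5; 5,6 taken -> place at 2.
734 hashes to 5; 5,6,2 taken -> place at 0.
Table: [734, ., 720, ., ., 454, 48]
Lookup 734: h=5, probe 5,6,2,0 → found at 0.

4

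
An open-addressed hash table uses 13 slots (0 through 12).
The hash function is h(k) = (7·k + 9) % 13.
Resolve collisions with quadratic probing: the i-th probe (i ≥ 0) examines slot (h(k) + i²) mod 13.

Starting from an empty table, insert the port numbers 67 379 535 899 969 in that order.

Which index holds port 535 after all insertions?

1

67: h=10 -> slot 10
379: h=10, probe 10,11 -> slot 11
535: h=10, probe 10,11,1 -> slot 1
899: h=10, probe 10,11,1,6 -> slot 6
969: h=6, probe 6,7 -> slot 7
Table: [—, 535, —, —, —, —, 899, 969, —, —, 67, 379, —]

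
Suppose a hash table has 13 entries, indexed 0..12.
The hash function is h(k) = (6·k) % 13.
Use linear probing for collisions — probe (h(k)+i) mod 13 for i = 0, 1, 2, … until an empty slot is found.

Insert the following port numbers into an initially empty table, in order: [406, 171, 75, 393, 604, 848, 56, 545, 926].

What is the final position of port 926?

0

406: h=5 -> slot 5
171: h=12 -> slot 12
75: h=8 -> slot 8
393: h=5, probe 5,6 -> slot 6
604: h=10 -> slot 10
848: h=5, probe 5,6,7 -> slot 7
56: h=11 -> slot 11
545: h=7, probe 7,8,9 -> slot 9
926: h=5, probe 5,6,7,8,9,10,11,12,0 -> slot 0
Table: [926, ∅, ∅, ∅, ∅, 406, 393, 848, 75, 545, 604, 56, 171]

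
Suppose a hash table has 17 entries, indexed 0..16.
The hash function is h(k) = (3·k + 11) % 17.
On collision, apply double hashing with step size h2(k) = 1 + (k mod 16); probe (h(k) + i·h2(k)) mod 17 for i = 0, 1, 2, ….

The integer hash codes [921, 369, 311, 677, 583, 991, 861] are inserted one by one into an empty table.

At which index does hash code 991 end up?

8

Insert 921: h=3, slot 3 empty => index 3.
Insert 369: h=13, slot 13 empty => index 13.
Insert 311: h=9, slot 9 empty => index 9.
Insert 677: h=2, slot 2 empty => index 2.
Insert 583: h=9, h2=8, slot 9 occupied => index 0.
Insert 991: h=9, h2=16, slot 9 occupied => index 8.
Insert 861: h=10, slot 10 empty => index 10.
Table: [583, -, 677, 921, -, -, -, -, 991, 311, 861, -, -, 369, -, -, -]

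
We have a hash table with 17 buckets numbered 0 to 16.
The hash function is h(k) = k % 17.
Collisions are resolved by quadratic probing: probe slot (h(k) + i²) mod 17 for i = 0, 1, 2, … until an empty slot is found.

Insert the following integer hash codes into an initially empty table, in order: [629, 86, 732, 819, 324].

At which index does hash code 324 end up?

5

629: h=0 → slot 0
86: h=1 → slot 1
732: h=1, probe 1,2 → slot 2
819: h=3 → slot 3
324: h=1, probe 1,2,5 → slot 5
Table: [629, 86, 732, 819, ., 324, ., ., ., ., ., ., ., ., ., ., .]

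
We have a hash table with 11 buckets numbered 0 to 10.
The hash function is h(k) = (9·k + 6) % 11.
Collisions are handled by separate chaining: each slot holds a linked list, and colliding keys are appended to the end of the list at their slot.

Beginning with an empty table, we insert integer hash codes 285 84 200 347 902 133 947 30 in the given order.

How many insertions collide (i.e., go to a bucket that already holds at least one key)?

Insert 285: h=8, bucket 8 empty -> new chain.
Insert 84: h=3, bucket 3 empty -> new chain.
Insert 200: h=2, bucket 2 empty -> new chain.
Insert 347: h=5, bucket 5 empty -> new chain.
Insert 902: h=6, bucket 6 empty -> new chain.
Insert 133: h=4, bucket 4 empty -> new chain.
Insert 947: h=4, bucket 4 nonempty -> append to chain.
Insert 30: h=1, bucket 1 empty -> new chain.
Final buckets:
0: .
1: 30
2: 200
3: 84
4: 133 -> 947
5: 347
6: 902
7: .
8: 285
9: .
10: .

1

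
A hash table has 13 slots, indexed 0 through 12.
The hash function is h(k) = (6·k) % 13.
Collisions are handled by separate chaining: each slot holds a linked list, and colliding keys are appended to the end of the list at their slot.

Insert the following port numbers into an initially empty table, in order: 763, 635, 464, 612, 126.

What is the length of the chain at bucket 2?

Insert 763: h=2, bucket 2 empty → new chain.
Insert 635: h=1, bucket 1 empty → new chain.
Insert 464: h=2, bucket 2 nonempty → append to chain.
Insert 612: h=6, bucket 6 empty → new chain.
Insert 126: h=2, bucket 2 nonempty → append to chain.
Final buckets:
0: —
1: 635
2: 763 -> 464 -> 126
3: —
4: —
5: —
6: 612
7: —
8: —
9: —
10: —
11: —
12: —

3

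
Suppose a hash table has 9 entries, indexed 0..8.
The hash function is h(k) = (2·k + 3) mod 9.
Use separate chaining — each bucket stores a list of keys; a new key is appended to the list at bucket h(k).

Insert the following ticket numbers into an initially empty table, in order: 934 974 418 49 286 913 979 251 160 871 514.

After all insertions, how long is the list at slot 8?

5

934 -> bucket 8
974 -> bucket 7
418 -> bucket 2
49 -> bucket 2 (collision)
286 -> bucket 8 (collision)
913 -> bucket 2 (collision)
979 -> bucket 8 (collision)
251 -> bucket 1
160 -> bucket 8 (collision)
871 -> bucket 8 (collision)
514 -> bucket 5
Final buckets:
0: _
1: 251
2: 418 -> 49 -> 913
3: _
4: _
5: 514
6: _
7: 974
8: 934 -> 286 -> 979 -> 160 -> 871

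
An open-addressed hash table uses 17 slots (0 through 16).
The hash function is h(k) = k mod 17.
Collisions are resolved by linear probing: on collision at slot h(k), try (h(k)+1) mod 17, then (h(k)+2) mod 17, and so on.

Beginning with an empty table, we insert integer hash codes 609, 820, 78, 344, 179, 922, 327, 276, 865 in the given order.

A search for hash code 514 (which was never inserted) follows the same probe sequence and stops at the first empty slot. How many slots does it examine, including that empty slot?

8

609: h=14 → slot 14
820: h=4 → slot 4
78: h=10 → slot 10
344: h=4, probe 4,5 → slot 5
179: h=9 → slot 9
922: h=4, probe 4,5,6 → slot 6
327: h=4, probe 4,5,6,7 → slot 7
276: h=4, probe 4,5,6,7,8 → slot 8
865: h=15 → slot 15
Table: [—, —, —, —, 820, 344, 922, 327, 276, 179, 78, —, —, —, 609, 865, —]
Lookup 514: h=4, probe 4,5,6,7,8,9,10,11 → slot 11 empty, not found.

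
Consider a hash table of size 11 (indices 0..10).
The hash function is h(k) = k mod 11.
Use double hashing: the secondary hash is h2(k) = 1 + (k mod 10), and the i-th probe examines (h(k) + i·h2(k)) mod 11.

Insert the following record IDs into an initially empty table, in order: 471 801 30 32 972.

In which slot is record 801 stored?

471 hashes to 9; slot 9 is free → place at 9.
801 hashes to 9, h2=2; 9 taken → place at 0.
30 hashes to 8; slot 8 is free → place at 8.
32 hashes to 10; slot 10 is free → place at 10.
972 hashes to 4; slot 4 is free → place at 4.
Table: [801, —, —, —, 972, —, —, —, 30, 471, 32]

0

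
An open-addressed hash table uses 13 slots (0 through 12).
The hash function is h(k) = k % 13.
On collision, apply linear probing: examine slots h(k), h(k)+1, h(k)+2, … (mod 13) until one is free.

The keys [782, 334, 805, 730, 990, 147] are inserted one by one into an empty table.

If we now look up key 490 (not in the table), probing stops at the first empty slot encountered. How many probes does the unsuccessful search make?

2

782: h=2 → slot 2
334: h=9 → slot 9
805: h=12 → slot 12
730: h=2, probe 2,3 → slot 3
990: h=2, probe 2,3,4 → slot 4
147: h=4, probe 4,5 → slot 5
Table: [-, -, 782, 730, 990, 147, -, -, -, 334, -, -, 805]
Lookup 490: h=9, probe 9,10 → slot 10 empty, not found.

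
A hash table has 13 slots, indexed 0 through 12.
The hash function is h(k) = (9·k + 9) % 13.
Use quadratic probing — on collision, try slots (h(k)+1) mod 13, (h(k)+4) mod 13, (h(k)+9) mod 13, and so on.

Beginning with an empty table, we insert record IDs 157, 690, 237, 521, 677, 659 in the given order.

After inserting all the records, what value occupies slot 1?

Insert 157: h=5, slot 5 empty => index 5.
Insert 690: h=5, slot 5 occupied => index 6.
Insert 237: h=10, slot 10 empty => index 10.
Insert 521: h=5, slots 5,6 occupied => index 9.
Insert 677: h=5, slots 5,6,9 occupied => index 1.
Insert 659: h=12, slot 12 empty => index 12.
Table: [_, 677, _, _, _, 157, 690, _, _, 521, 237, _, 659]

677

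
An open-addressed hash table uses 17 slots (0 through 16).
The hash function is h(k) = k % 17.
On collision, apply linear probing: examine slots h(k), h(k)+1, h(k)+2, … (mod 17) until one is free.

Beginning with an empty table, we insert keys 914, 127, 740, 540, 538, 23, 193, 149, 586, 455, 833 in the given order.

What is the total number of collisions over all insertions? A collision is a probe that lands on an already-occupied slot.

9

Insert 914: h=13, slot 13 empty => index 13.
Insert 127: h=8, slot 8 empty => index 8.
Insert 740: h=9, slot 9 empty => index 9.
Insert 540: h=13, slot 13 occupied => index 14.
Insert 538: h=11, slot 11 empty => index 11.
Insert 23: h=6, slot 6 empty => index 6.
Insert 193: h=6, slot 6 occupied => index 7.
Insert 149: h=13, slots 13,14 occupied => index 15.
Insert 586: h=8, slots 8,9 occupied => index 10.
Insert 455: h=13, slots 13,14,15 occupied => index 16.
Insert 833: h=0, slot 0 empty => index 0.
Table: [833, -, -, -, -, -, 23, 193, 127, 740, 586, 538, -, 914, 540, 149, 455]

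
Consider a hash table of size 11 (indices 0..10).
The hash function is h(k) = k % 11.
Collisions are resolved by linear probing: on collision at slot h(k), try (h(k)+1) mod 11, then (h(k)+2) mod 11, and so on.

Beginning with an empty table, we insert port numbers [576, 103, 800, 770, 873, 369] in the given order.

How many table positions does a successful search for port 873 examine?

Insert 576: h=4, slot 4 empty => index 4.
Insert 103: h=4, slot 4 occupied => index 5.
Insert 800: h=8, slot 8 empty => index 8.
Insert 770: h=0, slot 0 empty => index 0.
Insert 873: h=4, slots 4,5 occupied => index 6.
Insert 369: h=6, slot 6 occupied => index 7.
Table: [770, _, _, _, 576, 103, 873, 369, 800, _, _]
Lookup 873: h=4, probe 4,5,6 → found at 6.

3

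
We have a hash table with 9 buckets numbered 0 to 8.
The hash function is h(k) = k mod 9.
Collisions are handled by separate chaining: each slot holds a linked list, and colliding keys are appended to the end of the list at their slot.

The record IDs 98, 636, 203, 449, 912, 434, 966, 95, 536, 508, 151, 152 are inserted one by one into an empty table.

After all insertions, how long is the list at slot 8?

98 -> bucket 8
636 -> bucket 6
203 -> bucket 5
449 -> bucket 8 (collision)
912 -> bucket 3
434 -> bucket 2
966 -> bucket 3 (collision)
95 -> bucket 5 (collision)
536 -> bucket 5 (collision)
508 -> bucket 4
151 -> bucket 7
152 -> bucket 8 (collision)
Final buckets:
0: .
1: .
2: 434
3: 912 -> 966
4: 508
5: 203 -> 95 -> 536
6: 636
7: 151
8: 98 -> 449 -> 152

3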